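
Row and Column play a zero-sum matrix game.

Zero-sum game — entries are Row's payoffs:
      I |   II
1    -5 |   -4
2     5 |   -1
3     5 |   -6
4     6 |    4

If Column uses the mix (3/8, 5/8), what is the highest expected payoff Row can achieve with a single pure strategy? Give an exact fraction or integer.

19/4

1: (-5)·(3/8) + (-4)·(5/8) = -35/8.
2: (5)·(3/8) + (-1)·(5/8) = 5/4.
3: (5)·(3/8) + (-6)·(5/8) = -15/8.
4: (6)·(3/8) + (4)·(5/8) = 19/4.
The best pure response is 4 with expected payoff 19/4.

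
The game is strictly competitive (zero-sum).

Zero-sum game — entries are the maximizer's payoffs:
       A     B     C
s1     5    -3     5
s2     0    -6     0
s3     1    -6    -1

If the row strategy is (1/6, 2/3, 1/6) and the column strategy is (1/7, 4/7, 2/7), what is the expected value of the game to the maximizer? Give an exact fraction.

Against (1/7, 4/7, 2/7), each row's expected payoff is s1: 3/7; s2: -24/7; s3: -25/7.
Taking the (1/6, 2/3, 1/6)-weighted average: (1/6)·(3/7) + (2/3)·(-24/7) + (1/6)·(-25/7) = -59/21.

-59/21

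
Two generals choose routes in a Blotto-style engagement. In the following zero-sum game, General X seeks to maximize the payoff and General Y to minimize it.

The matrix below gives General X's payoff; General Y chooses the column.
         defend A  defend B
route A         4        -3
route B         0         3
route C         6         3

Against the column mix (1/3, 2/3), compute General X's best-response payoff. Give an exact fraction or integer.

4

route A: (4)·(1/3) + (-3)·(2/3) = -2/3.
route B: (0)·(1/3) + (3)·(2/3) = 2.
route C: (6)·(1/3) + (3)·(2/3) = 4.
The best pure response is route C with expected payoff 4.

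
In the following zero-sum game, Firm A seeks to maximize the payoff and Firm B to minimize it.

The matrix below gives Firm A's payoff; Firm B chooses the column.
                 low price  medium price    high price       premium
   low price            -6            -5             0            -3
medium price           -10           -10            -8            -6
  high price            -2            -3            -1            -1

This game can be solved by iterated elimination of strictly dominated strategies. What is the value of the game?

-3

Column premium is strictly dominated by low price for Firm B (-6<-3, -10<-6, -2<-1); eliminate premium.
Column high price is strictly dominated by low price for Firm B (-6<0, -10<-8, -2<-1); eliminate high price.
Row medium price is strictly dominated by row low price (-6>-10, -5>-10); eliminate medium price.
Row low price is strictly dominated by row high price (-2>-6, -3>-5); eliminate low price.
Column low price is strictly dominated by medium price for Firm B (-3<-2); eliminate low price.
Only (high price, medium price) remains, with payoff -3.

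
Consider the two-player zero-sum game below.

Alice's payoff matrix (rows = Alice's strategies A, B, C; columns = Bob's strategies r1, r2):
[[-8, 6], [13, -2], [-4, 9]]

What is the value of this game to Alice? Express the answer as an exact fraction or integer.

Row A is strictly dominated by row C, so Alice never plays it.
The remaining 2×2 game on (B, C) × (r1, r2) has no saddle point. Let Alice play B with probability p; indifference gives 13p − 4(1−p) = −2p + 9(1−p), so p = 13/28.
Similarly Bob's optimal q on r1 is 11/28, and the value is 13·(11/28) + (-2)·(17/28) = 109/28.

109/28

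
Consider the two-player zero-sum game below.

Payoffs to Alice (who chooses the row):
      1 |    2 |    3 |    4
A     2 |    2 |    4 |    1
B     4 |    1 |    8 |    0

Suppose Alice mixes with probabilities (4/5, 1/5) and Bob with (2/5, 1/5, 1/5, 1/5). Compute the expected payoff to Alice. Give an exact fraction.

Against (2/5, 1/5, 1/5, 1/5), each row's expected payoff is A: 11/5; B: 17/5.
Taking the (4/5, 1/5)-weighted average: (4/5)·(11/5) + (1/5)·(17/5) = 61/25.

61/25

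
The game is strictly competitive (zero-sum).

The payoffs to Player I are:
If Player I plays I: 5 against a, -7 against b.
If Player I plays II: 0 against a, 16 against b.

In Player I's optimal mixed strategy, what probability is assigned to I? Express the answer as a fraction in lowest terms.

Row minima are -7 and 0, so Player I's maximin is 0; column maxima are 5 and 16, so Player II's minimax is 5. These differ, so the equilibrium is in mixed strategies.
Let Player I play I with probability p. Player II is indifferent when 5p = −7p + 16(1−p), giving p = 4/7.

4/7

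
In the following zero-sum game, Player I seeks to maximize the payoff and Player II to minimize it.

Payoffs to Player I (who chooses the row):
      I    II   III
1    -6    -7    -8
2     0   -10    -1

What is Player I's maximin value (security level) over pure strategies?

-8

The worst-case payoff for each row is 1: -8, 2: -10.
The best of these is -8.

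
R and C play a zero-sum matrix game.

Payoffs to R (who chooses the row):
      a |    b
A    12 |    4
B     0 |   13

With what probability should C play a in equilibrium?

Row minima are 4 and 0, so R's maximin is 4; column maxima are 12 and 13, so C's minimax is 12. These differ, so the equilibrium is in mixed strategies.
Let C play a with probability q. R is indifferent when 12q + 4(1−q) = 13(1−q), giving q = 3/7.

3/7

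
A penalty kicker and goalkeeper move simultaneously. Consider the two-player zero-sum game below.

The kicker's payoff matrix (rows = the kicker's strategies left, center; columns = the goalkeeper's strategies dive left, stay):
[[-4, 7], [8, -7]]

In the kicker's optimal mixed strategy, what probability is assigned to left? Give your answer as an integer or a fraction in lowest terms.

15/26

Row minima are -4 and -7, so the kicker's maximin is -4; column maxima are 8 and 7, so the goalkeeper's minimax is 7. These differ, so the equilibrium is in mixed strategies.
Let the kicker play left with probability p. The goalkeeper is indifferent when −4p + 8(1−p) = 7p − 7(1−p), giving p = 15/26.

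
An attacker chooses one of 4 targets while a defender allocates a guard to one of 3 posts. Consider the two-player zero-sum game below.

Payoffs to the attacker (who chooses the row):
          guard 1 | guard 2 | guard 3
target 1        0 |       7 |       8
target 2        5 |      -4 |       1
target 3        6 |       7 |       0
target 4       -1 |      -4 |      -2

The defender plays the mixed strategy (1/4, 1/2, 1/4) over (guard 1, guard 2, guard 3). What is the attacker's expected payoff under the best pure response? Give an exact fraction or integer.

11/2

target 1: (0)·(1/4) + (7)·(1/2) + (8)·(1/4) = 11/2.
target 2: (5)·(1/4) + (-4)·(1/2) + (1)·(1/4) = -1/2.
target 3: (6)·(1/4) + (7)·(1/2) + (0)·(1/4) = 5.
target 4: (-1)·(1/4) + (-4)·(1/2) + (-2)·(1/4) = -11/4.
The best pure response is target 1 with expected payoff 11/2.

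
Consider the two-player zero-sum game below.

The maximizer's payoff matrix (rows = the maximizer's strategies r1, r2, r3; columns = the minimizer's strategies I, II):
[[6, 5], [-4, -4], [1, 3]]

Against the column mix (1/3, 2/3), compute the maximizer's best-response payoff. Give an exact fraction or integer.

16/3

r1: (6)·(1/3) + (5)·(2/3) = 16/3.
r2: (-4)·(1/3) + (-4)·(2/3) = -4.
r3: (1)·(1/3) + (3)·(2/3) = 7/3.
The best pure response is r1 with expected payoff 16/3.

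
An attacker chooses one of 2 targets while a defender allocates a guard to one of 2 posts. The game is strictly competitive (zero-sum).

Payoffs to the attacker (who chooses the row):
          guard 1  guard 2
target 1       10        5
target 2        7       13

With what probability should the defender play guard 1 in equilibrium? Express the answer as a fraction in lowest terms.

Row minima are 5 and 7, so the attacker's maximin is 7; column maxima are 10 and 13, so the defender's minimax is 10. These differ, so the equilibrium is in mixed strategies.
Let the defender play guard 1 with probability q. The attacker is indifferent when 10q + 5(1−q) = 7q + 13(1−q), giving q = 8/11.

8/11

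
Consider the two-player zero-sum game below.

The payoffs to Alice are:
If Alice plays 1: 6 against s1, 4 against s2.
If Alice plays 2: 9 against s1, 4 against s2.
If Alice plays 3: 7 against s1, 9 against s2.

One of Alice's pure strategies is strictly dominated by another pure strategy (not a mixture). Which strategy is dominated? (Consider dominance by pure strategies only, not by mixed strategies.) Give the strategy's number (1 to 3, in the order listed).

Compare 1 with 3: 7 > 6, 9 > 4.
So 3 strictly dominates 1 for Alice; 1 is strictly dominated.

1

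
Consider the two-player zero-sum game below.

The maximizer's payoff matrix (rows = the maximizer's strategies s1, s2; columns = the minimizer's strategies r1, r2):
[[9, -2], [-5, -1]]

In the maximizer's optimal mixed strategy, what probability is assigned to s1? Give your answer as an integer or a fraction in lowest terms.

Row minima are -2 and -5, so the maximizer's maximin is -2; column maxima are 9 and -1, so the minimizer's minimax is -1. These differ, so the equilibrium is in mixed strategies.
Let the maximizer play s1 with probability p. The minimizer is indifferent when 9p − 5(1−p) = −2p − (1−p), giving p = 4/15.

4/15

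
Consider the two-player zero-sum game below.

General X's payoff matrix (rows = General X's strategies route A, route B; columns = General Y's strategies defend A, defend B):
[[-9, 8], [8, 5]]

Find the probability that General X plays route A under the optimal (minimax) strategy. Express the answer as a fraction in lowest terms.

3/20

Row minima are -9 and 5, so General X's maximin is 5; column maxima are 8 and 8, so General Y's minimax is 8. These differ, so the equilibrium is in mixed strategies.
Let General X play route A with probability p. General Y is indifferent when −9p + 8(1−p) = 8p + 5(1−p), giving p = 3/20.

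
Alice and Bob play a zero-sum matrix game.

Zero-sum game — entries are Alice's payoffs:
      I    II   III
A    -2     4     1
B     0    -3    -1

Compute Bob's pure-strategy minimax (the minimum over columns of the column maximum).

The worst case (largest entry) in each column is I: 0, II: 4, III: 1.
The best (smallest) of these is 0.

0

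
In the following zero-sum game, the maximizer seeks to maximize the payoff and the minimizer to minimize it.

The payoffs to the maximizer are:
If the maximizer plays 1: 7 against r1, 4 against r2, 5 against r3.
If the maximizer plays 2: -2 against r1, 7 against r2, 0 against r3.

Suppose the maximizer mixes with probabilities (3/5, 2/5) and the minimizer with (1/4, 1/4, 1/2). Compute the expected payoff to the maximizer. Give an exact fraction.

Against (1/4, 1/4, 1/2), each row's expected payoff is 1: 21/4; 2: 5/4.
Taking the (3/5, 2/5)-weighted average: (3/5)·(21/4) + (2/5)·(5/4) = 73/20.

73/20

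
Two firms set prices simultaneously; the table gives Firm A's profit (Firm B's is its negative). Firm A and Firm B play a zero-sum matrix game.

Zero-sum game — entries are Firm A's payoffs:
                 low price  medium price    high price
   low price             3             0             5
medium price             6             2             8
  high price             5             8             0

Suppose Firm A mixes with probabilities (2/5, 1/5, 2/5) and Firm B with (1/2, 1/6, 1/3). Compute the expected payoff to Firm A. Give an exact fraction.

Against (1/2, 1/6, 1/3), each row's expected payoff is low price: 19/6; medium price: 6; high price: 23/6.
Taking the (2/5, 1/5, 2/5)-weighted average: (2/5)·(19/6) + (1/5)·(6) + (2/5)·(23/6) = 4.

4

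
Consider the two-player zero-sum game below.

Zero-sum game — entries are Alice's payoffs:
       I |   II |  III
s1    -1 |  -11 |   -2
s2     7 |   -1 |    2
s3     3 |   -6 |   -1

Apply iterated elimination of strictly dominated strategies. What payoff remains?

-1

Row s3 is strictly dominated by row s2 (7>3, -1>-6, 2>-1); eliminate s3.
Column III is strictly dominated by II for Bob (-11<-2, -1<2); eliminate III.
Row s1 is strictly dominated by row s2 (7>-1, -1>-11); eliminate s1.
Column I is strictly dominated by II for Bob (-1<7); eliminate I.
Only (s2, II) remains, with payoff -1.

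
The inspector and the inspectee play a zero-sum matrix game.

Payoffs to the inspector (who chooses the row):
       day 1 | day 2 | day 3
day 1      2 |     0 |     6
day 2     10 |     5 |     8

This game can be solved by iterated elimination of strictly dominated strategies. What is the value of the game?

5

Column day 1 is strictly dominated by day 2 for the inspectee (0<2, 5<10); eliminate day 1.
Row day 1 is strictly dominated by row day 2 (5>0, 8>6); eliminate day 1.
Column day 3 is strictly dominated by day 2 for the inspectee (5<8); eliminate day 3.
Only (day 2, day 2) remains, with payoff 5.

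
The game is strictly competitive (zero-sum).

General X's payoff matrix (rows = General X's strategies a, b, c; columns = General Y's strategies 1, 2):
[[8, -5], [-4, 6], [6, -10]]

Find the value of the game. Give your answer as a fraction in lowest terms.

Row c is strictly dominated by row a, so General X never plays it.
The remaining 2×2 game on (a, b) × (1, 2) has no saddle point. Let General X play a with probability p; indifference gives 8p − 4(1−p) = −5p + 6(1−p), so p = 10/23.
Similarly General Y's optimal q on 1 is 11/23, and the value is 8·(11/23) + (-5)·(12/23) = 28/23.

28/23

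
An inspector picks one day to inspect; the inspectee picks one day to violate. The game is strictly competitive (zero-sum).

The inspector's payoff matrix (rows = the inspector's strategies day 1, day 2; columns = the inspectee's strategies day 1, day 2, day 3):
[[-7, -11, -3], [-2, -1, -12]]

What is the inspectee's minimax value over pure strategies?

The worst case (largest entry) in each column is day 1: -2, day 2: -1, day 3: -3.
The best (smallest) of these is -3.

-3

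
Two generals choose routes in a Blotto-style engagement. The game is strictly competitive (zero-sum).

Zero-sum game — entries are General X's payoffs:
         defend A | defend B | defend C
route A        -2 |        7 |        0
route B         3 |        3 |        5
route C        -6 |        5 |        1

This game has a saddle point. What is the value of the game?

3

Row minima: -2, 3, -6 → General X's maximin is 3.
Column maxima: 3, 7, 5 → General Y's minimax is 3.
They coincide at (route B, defend A), so the value is 3.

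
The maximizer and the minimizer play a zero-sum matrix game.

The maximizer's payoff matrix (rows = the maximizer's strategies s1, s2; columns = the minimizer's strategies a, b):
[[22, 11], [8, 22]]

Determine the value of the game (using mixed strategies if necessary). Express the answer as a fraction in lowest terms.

396/25

Row minima are 11 and 8, so the maximizer's maximin is 11; column maxima are 22 and 22, so the minimizer's minimax is 22. These differ, so the equilibrium is in mixed strategies.
Let the maximizer play s1 with probability p. The minimizer is indifferent when 22p + 8(1−p) = 11p + 22(1−p), giving p = 14/25.
Let the minimizer play a with probability q. The maximizer is indifferent when 22q + 11(1−q) = 8q + 22(1−q), giving q = 11/25.
The value is 22·(11/25) + (11)·(14/25) = 396/25.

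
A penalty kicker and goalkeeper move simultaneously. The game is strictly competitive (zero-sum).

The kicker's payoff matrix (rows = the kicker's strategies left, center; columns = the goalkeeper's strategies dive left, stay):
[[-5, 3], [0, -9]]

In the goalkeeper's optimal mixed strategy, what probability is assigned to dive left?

12/17

Row minima are -5 and -9, so the kicker's maximin is -5; column maxima are 0 and 3, so the goalkeeper's minimax is 0. These differ, so the equilibrium is in mixed strategies.
Let the goalkeeper play dive left with probability q. The kicker is indifferent when −5q + 3(1−q) = −9(1−q), giving q = 12/17.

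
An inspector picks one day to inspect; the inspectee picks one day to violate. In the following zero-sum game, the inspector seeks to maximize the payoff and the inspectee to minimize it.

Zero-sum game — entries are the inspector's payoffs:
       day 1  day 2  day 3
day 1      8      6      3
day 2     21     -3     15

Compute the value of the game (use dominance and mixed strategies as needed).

Column day 1 is strictly dominated by day 3 for the inspectee (it gives the inspector more in every row).
The remaining 2×2 game on (day 1, day 2) × (day 2, day 3) has no saddle point. Let the inspector play day 1 with probability p; indifference gives 6p − 3(1−p) = 3p + 15(1−p), so p = 6/7.
Similarly the inspectee's optimal q on day 2 is 4/7, and the value is 6·(4/7) + (3)·(3/7) = 33/7.

33/7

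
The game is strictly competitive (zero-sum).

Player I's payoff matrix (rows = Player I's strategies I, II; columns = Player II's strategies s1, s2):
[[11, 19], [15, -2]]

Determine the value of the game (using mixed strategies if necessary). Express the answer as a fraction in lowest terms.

307/25

Row minima are 11 and -2, so Player I's maximin is 11; column maxima are 15 and 19, so Player II's minimax is 15. These differ, so the equilibrium is in mixed strategies.
Let Player I play I with probability p. Player II is indifferent when 11p + 15(1−p) = 19p − 2(1−p), giving p = 17/25.
Let Player II play s1 with probability q. Player I is indifferent when 11q + 19(1−q) = 15q − 2(1−q), giving q = 21/25.
The value is 11·(21/25) + (19)·(4/25) = 307/25.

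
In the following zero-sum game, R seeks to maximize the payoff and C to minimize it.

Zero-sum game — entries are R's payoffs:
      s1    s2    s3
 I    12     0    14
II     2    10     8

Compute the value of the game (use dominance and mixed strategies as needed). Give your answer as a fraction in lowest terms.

Column s3 is strictly dominated by s1 for C (it gives R more in every row).
The remaining 2×2 game on (I, II) × (s1, s2) has no saddle point. Let R play I with probability p; indifference gives 12p + 2(1−p) = 10(1−p), so p = 2/5.
Similarly C's optimal q on s1 is 1/2, and the value is 12·(1/2) + (0)·(1/2) = 6.

6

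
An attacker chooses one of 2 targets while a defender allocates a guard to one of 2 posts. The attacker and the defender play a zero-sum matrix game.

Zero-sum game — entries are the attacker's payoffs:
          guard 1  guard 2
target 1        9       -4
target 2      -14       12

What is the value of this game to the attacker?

4/3

Row minima are -4 and -14, so the attacker's maximin is -4; column maxima are 9 and 12, so the defender's minimax is 9. These differ, so the equilibrium is in mixed strategies.
Let the attacker play target 1 with probability p. The defender is indifferent when 9p − 14(1−p) = −4p + 12(1−p), giving p = 2/3.
Let the defender play guard 1 with probability q. The attacker is indifferent when 9q − 4(1−q) = −14q + 12(1−q), giving q = 16/39.
The value is 9·(16/39) + (-4)·(23/39) = 4/3.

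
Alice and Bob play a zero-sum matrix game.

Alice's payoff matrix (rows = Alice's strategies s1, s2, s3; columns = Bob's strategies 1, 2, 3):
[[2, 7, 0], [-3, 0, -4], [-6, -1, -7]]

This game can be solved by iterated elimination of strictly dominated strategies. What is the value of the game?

Column 2 is strictly dominated by 1 for Bob (2<7, -3<0, -6<-1); eliminate 2.
Row s2 is strictly dominated by row s1 (2>-3, 0>-4); eliminate s2.
Row s3 is strictly dominated by row s1 (2>-6, 0>-7); eliminate s3.
Column 1 is strictly dominated by 3 for Bob (0<2); eliminate 1.
Only (s1, 3) remains, with payoff 0.

0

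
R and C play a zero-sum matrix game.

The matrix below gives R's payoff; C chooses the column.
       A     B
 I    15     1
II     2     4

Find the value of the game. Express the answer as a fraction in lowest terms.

29/8

Row minima are 1 and 2, so R's maximin is 2; column maxima are 15 and 4, so C's minimax is 4. These differ, so the equilibrium is in mixed strategies.
Let R play I with probability p. C is indifferent when 15p + 2(1−p) = p + 4(1−p), giving p = 1/8.
Let C play A with probability q. R is indifferent when 15q + (1−q) = 2q + 4(1−q), giving q = 3/16.
The value is 15·(3/16) + (1)·(13/16) = 29/8.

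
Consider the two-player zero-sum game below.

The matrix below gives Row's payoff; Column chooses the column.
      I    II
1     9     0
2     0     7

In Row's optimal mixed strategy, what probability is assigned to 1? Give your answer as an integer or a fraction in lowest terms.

Row minima are 0 and 0, so Row's maximin is 0; column maxima are 9 and 7, so Column's minimax is 7. These differ, so the equilibrium is in mixed strategies.
Let Row play 1 with probability p. Column is indifferent when 9p = 7(1−p), giving p = 7/16.

7/16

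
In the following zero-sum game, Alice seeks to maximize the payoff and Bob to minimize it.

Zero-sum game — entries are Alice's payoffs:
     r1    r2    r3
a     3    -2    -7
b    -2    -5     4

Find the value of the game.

Column r1 is strictly dominated by r2 for Bob (it gives Alice more in every row).
The remaining 2×2 game on (a, b) × (r2, r3) has no saddle point. Let Alice play a with probability p; indifference gives −2p − 5(1−p) = −7p + 4(1−p), so p = 9/14.
Similarly Bob's optimal q on r2 is 11/14, and the value is -2·(11/14) + (-7)·(3/14) = -43/14.

-43/14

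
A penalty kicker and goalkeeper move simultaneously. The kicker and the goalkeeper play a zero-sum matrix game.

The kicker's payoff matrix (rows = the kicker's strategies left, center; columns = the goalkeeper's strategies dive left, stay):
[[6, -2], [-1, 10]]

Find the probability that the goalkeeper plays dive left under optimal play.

Row minima are -2 and -1, so the kicker's maximin is -1; column maxima are 6 and 10, so the goalkeeper's minimax is 6. These differ, so the equilibrium is in mixed strategies.
Let the goalkeeper play dive left with probability q. The kicker is indifferent when 6q − 2(1−q) = −q + 10(1−q), giving q = 12/19.

12/19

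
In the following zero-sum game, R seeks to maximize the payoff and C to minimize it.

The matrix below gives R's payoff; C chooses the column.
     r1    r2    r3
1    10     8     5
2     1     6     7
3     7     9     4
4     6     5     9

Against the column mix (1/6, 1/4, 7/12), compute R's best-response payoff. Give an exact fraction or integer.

1: (10)·(1/6) + (8)·(1/4) + (5)·(7/12) = 79/12.
2: (1)·(1/6) + (6)·(1/4) + (7)·(7/12) = 23/4.
3: (7)·(1/6) + (9)·(1/4) + (4)·(7/12) = 23/4.
4: (6)·(1/6) + (5)·(1/4) + (9)·(7/12) = 15/2.
The best pure response is 4 with expected payoff 15/2.

15/2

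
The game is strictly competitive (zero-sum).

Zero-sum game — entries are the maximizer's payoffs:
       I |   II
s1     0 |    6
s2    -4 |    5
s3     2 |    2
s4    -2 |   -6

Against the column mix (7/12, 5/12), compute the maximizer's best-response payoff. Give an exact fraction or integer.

5/2

s1: (0)·(7/12) + (6)·(5/12) = 5/2.
s2: (-4)·(7/12) + (5)·(5/12) = -1/4.
s3: (2)·(7/12) + (2)·(5/12) = 2.
s4: (-2)·(7/12) + (-6)·(5/12) = -11/3.
The best pure response is s1 with expected payoff 5/2.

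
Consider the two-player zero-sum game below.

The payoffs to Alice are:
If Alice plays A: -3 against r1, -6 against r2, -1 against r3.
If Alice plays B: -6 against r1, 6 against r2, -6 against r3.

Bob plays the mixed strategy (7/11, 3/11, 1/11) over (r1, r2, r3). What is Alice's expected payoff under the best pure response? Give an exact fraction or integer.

-30/11

A: (-3)·(7/11) + (-6)·(3/11) + (-1)·(1/11) = -40/11.
B: (-6)·(7/11) + (6)·(3/11) + (-6)·(1/11) = -30/11.
The best pure response is B with expected payoff -30/11.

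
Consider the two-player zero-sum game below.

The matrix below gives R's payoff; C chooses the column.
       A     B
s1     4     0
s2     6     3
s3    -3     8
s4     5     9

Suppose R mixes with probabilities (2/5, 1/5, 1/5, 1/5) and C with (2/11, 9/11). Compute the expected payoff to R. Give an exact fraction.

212/55

Against (2/11, 9/11), each row's expected payoff is s1: 8/11; s2: 39/11; s3: 6; s4: 91/11.
Taking the (2/5, 1/5, 1/5, 1/5)-weighted average: (2/5)·(8/11) + (1/5)·(39/11) + (1/5)·(6) + (1/5)·(91/11) = 212/55.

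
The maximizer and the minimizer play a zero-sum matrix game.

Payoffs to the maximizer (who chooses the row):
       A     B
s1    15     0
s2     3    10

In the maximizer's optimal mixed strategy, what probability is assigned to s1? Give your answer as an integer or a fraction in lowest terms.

Row minima are 0 and 3, so the maximizer's maximin is 3; column maxima are 15 and 10, so the minimizer's minimax is 10. These differ, so the equilibrium is in mixed strategies.
Let the maximizer play s1 with probability p. The minimizer is indifferent when 15p + 3(1−p) = 10(1−p), giving p = 7/22.

7/22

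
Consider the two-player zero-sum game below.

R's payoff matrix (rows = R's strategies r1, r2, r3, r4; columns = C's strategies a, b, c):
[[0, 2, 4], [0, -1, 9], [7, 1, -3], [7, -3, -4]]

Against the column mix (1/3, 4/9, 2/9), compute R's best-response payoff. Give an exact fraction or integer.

19/9

r1: (0)·(1/3) + (2)·(4/9) + (4)·(2/9) = 16/9.
r2: (0)·(1/3) + (-1)·(4/9) + (9)·(2/9) = 14/9.
r3: (7)·(1/3) + (1)·(4/9) + (-3)·(2/9) = 19/9.
r4: (7)·(1/3) + (-3)·(4/9) + (-4)·(2/9) = 1/9.
The best pure response is r3 with expected payoff 19/9.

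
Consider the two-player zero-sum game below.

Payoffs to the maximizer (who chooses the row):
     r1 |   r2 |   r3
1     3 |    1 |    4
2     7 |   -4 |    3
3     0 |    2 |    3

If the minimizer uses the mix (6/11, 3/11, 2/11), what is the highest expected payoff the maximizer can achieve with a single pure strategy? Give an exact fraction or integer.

1: (3)·(6/11) + (1)·(3/11) + (4)·(2/11) = 29/11.
2: (7)·(6/11) + (-4)·(3/11) + (3)·(2/11) = 36/11.
3: (0)·(6/11) + (2)·(3/11) + (3)·(2/11) = 12/11.
The best pure response is 2 with expected payoff 36/11.

36/11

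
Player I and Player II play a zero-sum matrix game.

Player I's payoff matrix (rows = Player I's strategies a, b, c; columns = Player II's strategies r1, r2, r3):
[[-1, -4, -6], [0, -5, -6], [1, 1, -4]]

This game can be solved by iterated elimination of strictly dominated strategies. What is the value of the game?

-4

Row b is strictly dominated by row c (1>0, 1>-5, -4>-6); eliminate b.
Column r2 is strictly dominated by r3 for Player II (-6<-4, -4<1); eliminate r2.
Row a is strictly dominated by row c (1>-1, -4>-6); eliminate a.
Column r1 is strictly dominated by r3 for Player II (-4<1); eliminate r1.
Only (c, r3) remains, with payoff -4.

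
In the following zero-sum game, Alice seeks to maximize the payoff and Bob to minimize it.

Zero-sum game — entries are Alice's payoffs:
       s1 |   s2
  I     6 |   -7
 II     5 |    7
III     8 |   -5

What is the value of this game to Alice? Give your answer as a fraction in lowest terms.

Row I is strictly dominated by row III, so Alice never plays it.
The remaining 2×2 game on (II, III) × (s1, s2) has no saddle point. Let Alice play II with probability p; indifference gives 5p + 8(1−p) = 7p − 5(1−p), so p = 13/15.
Similarly Bob's optimal q on s1 is 4/5, and the value is 5·(4/5) + (7)·(1/5) = 27/5.

27/5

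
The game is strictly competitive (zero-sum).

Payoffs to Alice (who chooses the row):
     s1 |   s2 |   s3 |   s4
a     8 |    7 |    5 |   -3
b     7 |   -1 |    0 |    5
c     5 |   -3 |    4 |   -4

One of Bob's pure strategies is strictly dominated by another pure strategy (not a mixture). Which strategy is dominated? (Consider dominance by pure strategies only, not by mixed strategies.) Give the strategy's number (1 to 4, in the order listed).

1

Bob prefers columns that give Alice less. Compare s1 with s2: 7 < 8, -1 < 7, -3 < 5.
So s2 strictly dominates s1 for Bob; s1 is strictly dominated.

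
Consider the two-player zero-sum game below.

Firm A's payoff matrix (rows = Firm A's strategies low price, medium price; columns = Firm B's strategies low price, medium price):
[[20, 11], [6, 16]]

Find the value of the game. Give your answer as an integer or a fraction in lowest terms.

254/19

Row minima are 11 and 6, so Firm A's maximin is 11; column maxima are 20 and 16, so Firm B's minimax is 16. These differ, so the equilibrium is in mixed strategies.
Let Firm A play low price with probability p. Firm B is indifferent when 20p + 6(1−p) = 11p + 16(1−p), giving p = 10/19.
Let Firm B play low price with probability q. Firm A is indifferent when 20q + 11(1−q) = 6q + 16(1−q), giving q = 5/19.
The value is 20·(5/19) + (11)·(14/19) = 254/19.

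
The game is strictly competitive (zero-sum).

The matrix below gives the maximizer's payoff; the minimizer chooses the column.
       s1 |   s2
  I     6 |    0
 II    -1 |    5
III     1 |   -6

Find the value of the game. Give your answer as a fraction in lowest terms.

5/2

Row III is strictly dominated by row I, so the maximizer never plays it.
The remaining 2×2 game on (I, II) × (s1, s2) has no saddle point. Let the maximizer play I with probability p; indifference gives 6p − (1−p) = 5(1−p), so p = 1/2.
Similarly the minimizer's optimal q on s1 is 5/12, and the value is 6·(5/12) + (0)·(7/12) = 5/2.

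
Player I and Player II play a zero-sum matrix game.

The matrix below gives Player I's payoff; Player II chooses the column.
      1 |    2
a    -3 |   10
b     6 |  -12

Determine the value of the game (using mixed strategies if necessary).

24/31

Row minima are -3 and -12, so Player I's maximin is -3; column maxima are 6 and 10, so Player II's minimax is 6. These differ, so the equilibrium is in mixed strategies.
Let Player I play a with probability p. Player II is indifferent when −3p + 6(1−p) = 10p − 12(1−p), giving p = 18/31.
Let Player II play 1 with probability q. Player I is indifferent when −3q + 10(1−q) = 6q − 12(1−q), giving q = 22/31.
The value is -3·(22/31) + (10)·(9/31) = 24/31.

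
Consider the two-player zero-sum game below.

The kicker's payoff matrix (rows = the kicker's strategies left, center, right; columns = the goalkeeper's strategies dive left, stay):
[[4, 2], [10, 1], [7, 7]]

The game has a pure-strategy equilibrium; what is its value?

7

Row minima: 2, 1, 7 → the kicker's maximin is 7.
Column maxima: 10, 7 → the goalkeeper's minimax is 7.
They coincide at (right, stay), so the value is 7.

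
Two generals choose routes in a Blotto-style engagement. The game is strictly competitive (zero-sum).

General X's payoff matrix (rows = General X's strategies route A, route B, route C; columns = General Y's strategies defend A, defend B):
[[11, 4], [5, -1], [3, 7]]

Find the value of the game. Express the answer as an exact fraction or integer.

65/11

Row route B is strictly dominated by row route A, so General X never plays it.
The remaining 2×2 game on (route A, route C) × (defend A, defend B) has no saddle point. Let General X play route A with probability p; indifference gives 11p + 3(1−p) = 4p + 7(1−p), so p = 4/11.
Similarly General Y's optimal q on defend A is 3/11, and the value is 11·(3/11) + (4)·(8/11) = 65/11.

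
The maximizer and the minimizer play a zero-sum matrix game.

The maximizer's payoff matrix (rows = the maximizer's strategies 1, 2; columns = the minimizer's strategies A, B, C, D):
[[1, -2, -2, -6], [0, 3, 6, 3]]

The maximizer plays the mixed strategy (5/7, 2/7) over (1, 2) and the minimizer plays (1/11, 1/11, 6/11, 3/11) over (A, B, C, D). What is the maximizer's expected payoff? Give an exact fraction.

Against (1/11, 1/11, 6/11, 3/11), each row's expected payoff is 1: -31/11; 2: 48/11.
Taking the (5/7, 2/7)-weighted average: (5/7)·(-31/11) + (2/7)·(48/11) = -59/77.

-59/77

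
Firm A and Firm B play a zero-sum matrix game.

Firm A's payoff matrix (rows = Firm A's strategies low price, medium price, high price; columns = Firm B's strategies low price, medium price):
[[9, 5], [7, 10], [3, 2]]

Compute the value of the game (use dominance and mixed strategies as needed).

55/7

Row high price is strictly dominated by row low price, so Firm A never plays it.
The remaining 2×2 game on (low price, medium price) × (low price, medium price) has no saddle point. Let Firm A play low price with probability p; indifference gives 9p + 7(1−p) = 5p + 10(1−p), so p = 3/7.
Similarly Firm B's optimal q on low price is 5/7, and the value is 9·(5/7) + (5)·(2/7) = 55/7.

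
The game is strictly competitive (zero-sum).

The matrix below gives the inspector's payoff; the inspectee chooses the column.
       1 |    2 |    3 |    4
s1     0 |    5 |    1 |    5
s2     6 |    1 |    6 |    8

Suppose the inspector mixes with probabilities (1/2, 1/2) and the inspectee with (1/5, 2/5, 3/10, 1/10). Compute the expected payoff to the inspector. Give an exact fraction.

7/2

Against (1/5, 2/5, 3/10, 1/10), each row's expected payoff is s1: 14/5; s2: 21/5.
Taking the (1/2, 1/2)-weighted average: (1/2)·(14/5) + (1/2)·(21/5) = 7/2.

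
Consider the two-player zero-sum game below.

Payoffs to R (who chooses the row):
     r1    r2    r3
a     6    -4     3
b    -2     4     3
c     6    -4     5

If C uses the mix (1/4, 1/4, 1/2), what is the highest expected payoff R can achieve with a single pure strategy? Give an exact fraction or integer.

3

a: (6)·(1/4) + (-4)·(1/4) + (3)·(1/2) = 2.
b: (-2)·(1/4) + (4)·(1/4) + (3)·(1/2) = 2.
c: (6)·(1/4) + (-4)·(1/4) + (5)·(1/2) = 3.
The best pure response is c with expected payoff 3.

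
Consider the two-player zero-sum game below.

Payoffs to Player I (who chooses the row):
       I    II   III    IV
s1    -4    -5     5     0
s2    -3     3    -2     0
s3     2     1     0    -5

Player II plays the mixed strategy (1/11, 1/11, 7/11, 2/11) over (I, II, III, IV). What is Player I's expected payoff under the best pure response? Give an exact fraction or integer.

s1: (-4)·(1/11) + (-5)·(1/11) + (5)·(7/11) + (0)·(2/11) = 26/11.
s2: (-3)·(1/11) + (3)·(1/11) + (-2)·(7/11) + (0)·(2/11) = -14/11.
s3: (2)·(1/11) + (1)·(1/11) + (0)·(7/11) + (-5)·(2/11) = -7/11.
The best pure response is s1 with expected payoff 26/11.

26/11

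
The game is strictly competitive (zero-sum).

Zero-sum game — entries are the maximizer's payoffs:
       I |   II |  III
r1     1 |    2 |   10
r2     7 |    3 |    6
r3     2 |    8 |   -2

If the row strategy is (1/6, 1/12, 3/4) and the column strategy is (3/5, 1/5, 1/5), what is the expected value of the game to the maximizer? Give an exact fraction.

Against (3/5, 1/5, 1/5), each row's expected payoff is r1: 3; r2: 6; r3: 12/5.
Taking the (1/6, 1/12, 3/4)-weighted average: (1/6)·(3) + (1/12)·(6) + (3/4)·(12/5) = 14/5.

14/5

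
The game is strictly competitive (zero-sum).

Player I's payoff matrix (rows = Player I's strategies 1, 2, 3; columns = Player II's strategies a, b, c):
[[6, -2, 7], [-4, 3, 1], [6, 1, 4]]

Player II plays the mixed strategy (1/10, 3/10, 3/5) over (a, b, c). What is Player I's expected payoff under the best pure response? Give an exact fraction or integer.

21/5

1: (6)·(1/10) + (-2)·(3/10) + (7)·(3/5) = 21/5.
2: (-4)·(1/10) + (3)·(3/10) + (1)·(3/5) = 11/10.
3: (6)·(1/10) + (1)·(3/10) + (4)·(3/5) = 33/10.
The best pure response is 1 with expected payoff 21/5.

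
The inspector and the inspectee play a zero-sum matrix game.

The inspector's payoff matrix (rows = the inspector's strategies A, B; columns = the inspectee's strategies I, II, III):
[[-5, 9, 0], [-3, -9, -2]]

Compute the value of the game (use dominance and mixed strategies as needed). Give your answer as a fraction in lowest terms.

Column III is strictly dominated by I for the inspectee (it gives the inspector more in every row).
The remaining 2×2 game on (A, B) × (I, II) has no saddle point. Let the inspector play A with probability p; indifference gives −5p − 3(1−p) = 9p − 9(1−p), so p = 3/10.
Similarly the inspectee's optimal q on I is 9/10, and the value is -5·(9/10) + (9)·(1/10) = -18/5.

-18/5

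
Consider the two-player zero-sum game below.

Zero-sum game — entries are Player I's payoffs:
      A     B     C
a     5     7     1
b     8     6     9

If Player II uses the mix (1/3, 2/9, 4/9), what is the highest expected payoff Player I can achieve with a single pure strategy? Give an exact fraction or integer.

a: (5)·(1/3) + (7)·(2/9) + (1)·(4/9) = 11/3.
b: (8)·(1/3) + (6)·(2/9) + (9)·(4/9) = 8.
The best pure response is b with expected payoff 8.

8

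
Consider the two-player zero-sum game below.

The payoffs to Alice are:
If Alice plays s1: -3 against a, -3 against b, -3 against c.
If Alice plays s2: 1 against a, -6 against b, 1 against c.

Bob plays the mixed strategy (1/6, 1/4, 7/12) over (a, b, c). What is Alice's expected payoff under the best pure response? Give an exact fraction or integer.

-3/4

s1: (-3)·(1/6) + (-3)·(1/4) + (-3)·(7/12) = -3.
s2: (1)·(1/6) + (-6)·(1/4) + (1)·(7/12) = -3/4.
The best pure response is s2 with expected payoff -3/4.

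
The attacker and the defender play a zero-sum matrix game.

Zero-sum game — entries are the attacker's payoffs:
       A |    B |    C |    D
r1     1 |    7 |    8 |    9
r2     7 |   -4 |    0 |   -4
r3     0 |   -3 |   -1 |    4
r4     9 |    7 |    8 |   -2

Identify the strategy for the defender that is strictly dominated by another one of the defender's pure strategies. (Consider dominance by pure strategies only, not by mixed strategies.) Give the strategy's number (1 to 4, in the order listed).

The defender prefers columns that give the attacker less. Compare C with B: 7 < 8, -4 < 0, -3 < -1, 7 < 8.
So B strictly dominates C for the defender; C is strictly dominated.

3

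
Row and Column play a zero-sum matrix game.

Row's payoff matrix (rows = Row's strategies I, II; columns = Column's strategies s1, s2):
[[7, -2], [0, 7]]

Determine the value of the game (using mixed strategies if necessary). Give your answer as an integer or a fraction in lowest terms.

Row minima are -2 and 0, so Row's maximin is 0; column maxima are 7 and 7, so Column's minimax is 7. These differ, so the equilibrium is in mixed strategies.
Let Row play I with probability p. Column is indifferent when 7p = −2p + 7(1−p), giving p = 7/16.
Let Column play s1 with probability q. Row is indifferent when 7q − 2(1−q) = 7(1−q), giving q = 9/16.
The value is 7·(9/16) + (-2)·(7/16) = 49/16.

49/16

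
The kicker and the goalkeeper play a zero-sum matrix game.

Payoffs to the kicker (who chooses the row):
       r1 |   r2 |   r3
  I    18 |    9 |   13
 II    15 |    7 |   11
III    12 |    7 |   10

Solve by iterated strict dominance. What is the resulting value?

9

Row II is strictly dominated by row I (18>15, 9>7, 13>11); eliminate II.
Column r1 is strictly dominated by r2 for the goalkeeper (9<18, 7<12); eliminate r1.
Row III is strictly dominated by row I (9>7, 13>10); eliminate III.
Column r3 is strictly dominated by r2 for the goalkeeper (9<13); eliminate r3.
Only (I, r2) remains, with payoff 9.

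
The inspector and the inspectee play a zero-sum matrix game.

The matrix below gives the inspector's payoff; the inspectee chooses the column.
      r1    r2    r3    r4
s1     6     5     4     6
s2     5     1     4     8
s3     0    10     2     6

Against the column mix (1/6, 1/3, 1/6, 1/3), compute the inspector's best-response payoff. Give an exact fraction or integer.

17/3

s1: (6)·(1/6) + (5)·(1/3) + (4)·(1/6) + (6)·(1/3) = 16/3.
s2: (5)·(1/6) + (1)·(1/3) + (4)·(1/6) + (8)·(1/3) = 9/2.
s3: (0)·(1/6) + (10)·(1/3) + (2)·(1/6) + (6)·(1/3) = 17/3.
The best pure response is s3 with expected payoff 17/3.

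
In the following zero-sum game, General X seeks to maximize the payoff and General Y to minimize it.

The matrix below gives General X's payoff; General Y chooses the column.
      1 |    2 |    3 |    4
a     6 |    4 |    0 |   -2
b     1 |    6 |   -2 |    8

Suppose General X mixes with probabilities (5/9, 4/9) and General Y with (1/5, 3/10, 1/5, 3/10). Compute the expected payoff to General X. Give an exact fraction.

Against (1/5, 3/10, 1/5, 3/10), each row's expected payoff is a: 9/5; b: 4.
Taking the (5/9, 4/9)-weighted average: (5/9)·(9/5) + (4/9)·(4) = 25/9.

25/9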